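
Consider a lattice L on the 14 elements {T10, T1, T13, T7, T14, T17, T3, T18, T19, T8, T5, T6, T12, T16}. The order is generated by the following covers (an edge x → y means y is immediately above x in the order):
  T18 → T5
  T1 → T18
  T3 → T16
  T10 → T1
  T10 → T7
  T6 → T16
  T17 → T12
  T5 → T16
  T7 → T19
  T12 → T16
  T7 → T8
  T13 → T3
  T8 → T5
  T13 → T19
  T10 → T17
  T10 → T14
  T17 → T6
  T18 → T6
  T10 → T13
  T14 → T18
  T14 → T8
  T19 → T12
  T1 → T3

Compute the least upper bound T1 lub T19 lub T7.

Common upper bounds of {T1, T19, T7}: T16.
The least among these is T16.

T16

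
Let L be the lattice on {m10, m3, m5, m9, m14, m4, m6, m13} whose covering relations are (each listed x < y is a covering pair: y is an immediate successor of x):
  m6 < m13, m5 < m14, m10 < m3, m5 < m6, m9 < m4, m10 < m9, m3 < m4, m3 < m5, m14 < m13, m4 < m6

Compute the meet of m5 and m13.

Common lower bounds of {m5, m13}: m10, m3, m5.
The greatest among these is m5.

m5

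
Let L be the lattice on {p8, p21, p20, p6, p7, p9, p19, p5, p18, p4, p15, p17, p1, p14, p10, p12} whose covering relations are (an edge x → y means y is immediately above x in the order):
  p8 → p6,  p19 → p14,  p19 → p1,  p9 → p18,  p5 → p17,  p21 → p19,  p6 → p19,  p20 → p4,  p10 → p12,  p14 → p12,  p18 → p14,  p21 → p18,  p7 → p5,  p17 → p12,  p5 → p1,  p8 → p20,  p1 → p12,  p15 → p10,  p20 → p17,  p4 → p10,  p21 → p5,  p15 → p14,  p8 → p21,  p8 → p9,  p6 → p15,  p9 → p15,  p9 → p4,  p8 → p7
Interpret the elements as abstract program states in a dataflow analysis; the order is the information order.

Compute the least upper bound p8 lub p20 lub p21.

p17

Common upper bounds of {p8, p20, p21}: p12, p17.
The least among these is p17.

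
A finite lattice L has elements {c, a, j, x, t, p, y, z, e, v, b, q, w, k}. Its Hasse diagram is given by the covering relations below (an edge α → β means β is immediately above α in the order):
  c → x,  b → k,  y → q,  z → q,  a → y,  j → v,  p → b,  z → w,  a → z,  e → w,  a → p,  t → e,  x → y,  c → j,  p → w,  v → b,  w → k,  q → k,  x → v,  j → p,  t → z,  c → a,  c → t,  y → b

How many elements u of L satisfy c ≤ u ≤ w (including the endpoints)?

The interval [c, w] = {a, c, e, j, p, t, w, z}, which has 8 elements.

8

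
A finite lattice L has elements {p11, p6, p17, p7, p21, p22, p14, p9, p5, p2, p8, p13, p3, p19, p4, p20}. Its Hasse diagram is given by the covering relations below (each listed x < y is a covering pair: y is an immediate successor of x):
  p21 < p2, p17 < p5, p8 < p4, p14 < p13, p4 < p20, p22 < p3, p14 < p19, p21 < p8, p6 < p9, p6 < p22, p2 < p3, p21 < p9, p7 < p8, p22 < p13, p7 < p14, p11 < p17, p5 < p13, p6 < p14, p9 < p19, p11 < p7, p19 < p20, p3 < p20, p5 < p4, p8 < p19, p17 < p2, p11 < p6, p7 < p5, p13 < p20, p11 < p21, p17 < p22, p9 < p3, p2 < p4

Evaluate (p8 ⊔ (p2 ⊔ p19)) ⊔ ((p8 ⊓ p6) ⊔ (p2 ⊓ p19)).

p20

p2 ∨ p19 = p20
p8 ∨ p20 = p20
p8 ∧ p6 = p11
p2 ∧ p19 = p21
p11 ∨ p21 = p21
p20 ∨ p21 = p20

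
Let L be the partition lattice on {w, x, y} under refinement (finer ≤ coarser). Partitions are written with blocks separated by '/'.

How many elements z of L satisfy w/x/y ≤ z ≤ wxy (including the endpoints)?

5

The interval [w/x/y, wxy] = {w/x/y, w/xy, wx/y, wxy, wy/x}, which has 5 elements.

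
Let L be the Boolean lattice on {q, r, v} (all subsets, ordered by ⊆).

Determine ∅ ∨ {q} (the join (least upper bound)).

{q}

Under ⊆, join is union: ∅ ∪ {q} = {q}.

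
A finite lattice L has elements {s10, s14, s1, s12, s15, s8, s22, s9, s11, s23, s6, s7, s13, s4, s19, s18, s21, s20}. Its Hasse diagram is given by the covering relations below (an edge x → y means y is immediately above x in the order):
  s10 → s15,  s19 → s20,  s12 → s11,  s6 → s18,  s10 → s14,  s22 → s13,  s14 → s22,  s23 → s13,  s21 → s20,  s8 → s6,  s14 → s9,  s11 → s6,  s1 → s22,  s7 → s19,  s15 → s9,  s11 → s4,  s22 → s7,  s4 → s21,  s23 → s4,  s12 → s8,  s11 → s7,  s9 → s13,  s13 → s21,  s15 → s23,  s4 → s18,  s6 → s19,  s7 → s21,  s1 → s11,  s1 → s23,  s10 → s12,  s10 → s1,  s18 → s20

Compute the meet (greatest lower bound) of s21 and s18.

Common lower bounds of {s21, s18}: s1, s10, s11, s12, s15, s23, s4.
The greatest among these is s4.

s4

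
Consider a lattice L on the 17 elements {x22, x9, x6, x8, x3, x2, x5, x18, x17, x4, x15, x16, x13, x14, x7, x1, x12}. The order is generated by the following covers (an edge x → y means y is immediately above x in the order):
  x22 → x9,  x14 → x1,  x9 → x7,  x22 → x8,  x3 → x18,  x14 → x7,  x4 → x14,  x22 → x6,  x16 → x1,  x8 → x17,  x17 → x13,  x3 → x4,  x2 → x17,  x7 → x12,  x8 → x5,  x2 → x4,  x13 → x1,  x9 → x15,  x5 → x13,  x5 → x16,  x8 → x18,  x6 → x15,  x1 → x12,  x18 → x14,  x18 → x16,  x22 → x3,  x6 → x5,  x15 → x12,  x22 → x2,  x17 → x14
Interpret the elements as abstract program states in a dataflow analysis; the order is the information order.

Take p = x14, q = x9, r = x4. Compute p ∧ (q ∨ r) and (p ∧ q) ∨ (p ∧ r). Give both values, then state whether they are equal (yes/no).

q ∨ r = x7, so p ∧ (q ∨ r) = x14 ∧ x7 = x14.
p ∧ q = x22 and p ∧ r = x4, so (p ∧ q) ∨ (p ∧ r) = x22 ∨ x4 = x4.
Equal: no.

x14; x4; no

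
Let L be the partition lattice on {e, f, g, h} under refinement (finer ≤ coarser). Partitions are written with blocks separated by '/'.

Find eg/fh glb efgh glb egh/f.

eg/f/h

The meet (common refinement) of eg/fh, efgh, egh/f intersects blocks pairwise, giving eg/f/h.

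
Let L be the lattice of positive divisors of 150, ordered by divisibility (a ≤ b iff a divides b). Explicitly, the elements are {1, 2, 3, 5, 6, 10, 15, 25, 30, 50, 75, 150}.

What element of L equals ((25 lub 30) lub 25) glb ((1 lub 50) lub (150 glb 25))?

25 ∨ 30 = 150
150 ∨ 25 = 150
1 ∨ 50 = 50
150 ∧ 25 = 25
50 ∨ 25 = 50
150 ∧ 50 = 50

50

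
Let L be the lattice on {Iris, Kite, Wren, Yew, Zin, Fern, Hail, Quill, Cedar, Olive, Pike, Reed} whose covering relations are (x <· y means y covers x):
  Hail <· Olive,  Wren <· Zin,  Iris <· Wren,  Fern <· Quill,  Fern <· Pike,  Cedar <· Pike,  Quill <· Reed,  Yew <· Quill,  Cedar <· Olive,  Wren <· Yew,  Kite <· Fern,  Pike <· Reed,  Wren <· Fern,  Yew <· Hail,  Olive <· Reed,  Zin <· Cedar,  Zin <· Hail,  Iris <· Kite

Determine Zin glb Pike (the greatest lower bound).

Zin

Common lower bounds of {Zin, Pike}: Iris, Wren, Zin.
The greatest among these is Zin.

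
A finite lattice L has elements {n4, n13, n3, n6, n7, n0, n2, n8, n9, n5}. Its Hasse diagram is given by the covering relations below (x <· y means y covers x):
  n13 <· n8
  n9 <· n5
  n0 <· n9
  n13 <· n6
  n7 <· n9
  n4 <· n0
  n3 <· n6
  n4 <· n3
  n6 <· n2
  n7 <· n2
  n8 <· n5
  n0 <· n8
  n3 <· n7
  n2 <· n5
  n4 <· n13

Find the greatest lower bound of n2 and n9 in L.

n7

Common lower bounds of {n2, n9}: n3, n4, n7.
The greatest among these is n7.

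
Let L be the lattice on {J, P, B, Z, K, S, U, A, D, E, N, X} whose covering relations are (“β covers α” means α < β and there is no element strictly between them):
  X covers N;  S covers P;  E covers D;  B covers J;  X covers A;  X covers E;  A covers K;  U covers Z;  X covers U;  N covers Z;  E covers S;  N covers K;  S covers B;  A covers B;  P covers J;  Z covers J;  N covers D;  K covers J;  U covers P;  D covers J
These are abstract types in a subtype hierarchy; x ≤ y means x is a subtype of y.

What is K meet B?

J

Common lower bounds of {K, B}: J.
The greatest among these is J.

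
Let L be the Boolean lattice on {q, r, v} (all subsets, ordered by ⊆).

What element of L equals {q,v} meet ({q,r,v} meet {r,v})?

{v}

{q,r,v} ∧ {r,v} = {r,v}
{q,v} ∧ {r,v} = {v}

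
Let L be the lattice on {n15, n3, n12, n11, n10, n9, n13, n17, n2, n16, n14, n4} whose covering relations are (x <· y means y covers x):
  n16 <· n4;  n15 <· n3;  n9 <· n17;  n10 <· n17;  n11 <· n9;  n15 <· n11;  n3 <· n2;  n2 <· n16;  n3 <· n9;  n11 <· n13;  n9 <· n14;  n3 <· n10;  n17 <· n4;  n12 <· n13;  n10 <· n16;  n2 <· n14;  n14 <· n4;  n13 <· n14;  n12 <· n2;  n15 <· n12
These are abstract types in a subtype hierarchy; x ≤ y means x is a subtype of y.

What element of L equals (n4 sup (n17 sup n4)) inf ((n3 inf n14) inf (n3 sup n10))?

n3

n17 ∨ n4 = n4
n4 ∨ n4 = n4
n3 ∧ n14 = n3
n3 ∨ n10 = n10
n3 ∧ n10 = n3
n4 ∧ n3 = n3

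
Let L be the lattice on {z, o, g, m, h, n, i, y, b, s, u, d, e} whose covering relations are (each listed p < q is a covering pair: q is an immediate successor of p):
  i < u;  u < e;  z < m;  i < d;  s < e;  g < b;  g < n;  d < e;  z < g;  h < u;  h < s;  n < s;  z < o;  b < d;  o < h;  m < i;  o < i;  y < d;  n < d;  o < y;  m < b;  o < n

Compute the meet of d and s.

Common lower bounds of {d, s}: g, n, o, z.
The greatest among these is n.

n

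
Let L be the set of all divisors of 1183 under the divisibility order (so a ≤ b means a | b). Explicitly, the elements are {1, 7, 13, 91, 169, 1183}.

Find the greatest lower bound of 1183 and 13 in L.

13

Common lower bounds of {1183, 13}: 1, 13.
The greatest among these is 13.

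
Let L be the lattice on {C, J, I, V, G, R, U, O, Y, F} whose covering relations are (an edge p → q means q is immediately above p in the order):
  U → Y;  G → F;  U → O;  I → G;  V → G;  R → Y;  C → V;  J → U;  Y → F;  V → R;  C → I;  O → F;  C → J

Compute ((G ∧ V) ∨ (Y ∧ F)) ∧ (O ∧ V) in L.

G ∧ V = V
Y ∧ F = Y
V ∨ Y = Y
O ∧ V = C
Y ∧ C = C

C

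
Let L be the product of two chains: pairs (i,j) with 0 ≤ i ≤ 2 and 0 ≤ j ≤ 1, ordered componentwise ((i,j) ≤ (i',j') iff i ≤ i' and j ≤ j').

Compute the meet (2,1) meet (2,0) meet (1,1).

In a product of chains, the meet is componentwise min, giving (1,0).

(1,0)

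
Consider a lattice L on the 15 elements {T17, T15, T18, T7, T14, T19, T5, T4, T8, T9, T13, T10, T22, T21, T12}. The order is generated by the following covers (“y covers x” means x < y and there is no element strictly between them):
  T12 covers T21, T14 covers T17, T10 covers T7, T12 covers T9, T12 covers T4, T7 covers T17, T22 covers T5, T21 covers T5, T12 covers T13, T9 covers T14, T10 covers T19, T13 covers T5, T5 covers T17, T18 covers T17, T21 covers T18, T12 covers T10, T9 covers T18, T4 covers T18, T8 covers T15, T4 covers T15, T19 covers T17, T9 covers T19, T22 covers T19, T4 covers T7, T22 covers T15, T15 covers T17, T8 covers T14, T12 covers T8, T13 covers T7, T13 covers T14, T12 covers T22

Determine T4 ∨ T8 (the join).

T12

Common upper bounds of {T4, T8}: T12.
The least among these is T12.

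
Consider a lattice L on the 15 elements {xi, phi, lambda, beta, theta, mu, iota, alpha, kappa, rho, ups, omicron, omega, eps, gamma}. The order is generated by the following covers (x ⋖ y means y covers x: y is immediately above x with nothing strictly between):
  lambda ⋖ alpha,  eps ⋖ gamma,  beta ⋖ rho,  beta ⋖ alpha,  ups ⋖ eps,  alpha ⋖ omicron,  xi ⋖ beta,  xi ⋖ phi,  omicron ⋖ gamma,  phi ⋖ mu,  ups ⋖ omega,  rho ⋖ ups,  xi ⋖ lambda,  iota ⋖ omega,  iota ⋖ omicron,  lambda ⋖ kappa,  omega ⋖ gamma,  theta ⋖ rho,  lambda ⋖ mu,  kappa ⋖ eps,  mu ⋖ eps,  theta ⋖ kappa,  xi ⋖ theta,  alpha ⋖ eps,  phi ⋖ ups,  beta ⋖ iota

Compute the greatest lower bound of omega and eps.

Common lower bounds of {omega, eps}: beta, phi, rho, theta, ups, xi.
The greatest among these is ups.

ups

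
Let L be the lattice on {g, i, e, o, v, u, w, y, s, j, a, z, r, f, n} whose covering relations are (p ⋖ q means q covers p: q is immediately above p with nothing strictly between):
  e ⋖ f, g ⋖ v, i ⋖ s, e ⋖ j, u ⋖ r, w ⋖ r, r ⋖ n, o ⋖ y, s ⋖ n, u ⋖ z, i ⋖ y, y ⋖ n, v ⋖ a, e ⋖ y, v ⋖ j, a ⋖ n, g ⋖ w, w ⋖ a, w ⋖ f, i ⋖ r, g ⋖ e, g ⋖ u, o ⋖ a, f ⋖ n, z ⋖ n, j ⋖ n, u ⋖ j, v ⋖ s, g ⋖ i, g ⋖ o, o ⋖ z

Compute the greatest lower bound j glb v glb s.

Common lower bounds of {j, v, s}: g, v.
The greatest among these is v.

v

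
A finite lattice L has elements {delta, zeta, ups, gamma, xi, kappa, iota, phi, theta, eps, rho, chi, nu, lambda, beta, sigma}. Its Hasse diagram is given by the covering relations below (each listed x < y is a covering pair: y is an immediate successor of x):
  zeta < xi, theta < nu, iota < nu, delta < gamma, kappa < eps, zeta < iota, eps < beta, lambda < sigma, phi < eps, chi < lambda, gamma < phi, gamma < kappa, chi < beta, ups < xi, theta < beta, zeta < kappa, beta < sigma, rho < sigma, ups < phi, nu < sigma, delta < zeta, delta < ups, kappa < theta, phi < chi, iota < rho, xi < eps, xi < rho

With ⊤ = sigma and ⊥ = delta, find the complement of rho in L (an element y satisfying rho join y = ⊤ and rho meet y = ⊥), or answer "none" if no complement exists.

Need y with rho ∨ y = sigma and rho ∧ y = delta.
Checking each element gives: gamma.

gamma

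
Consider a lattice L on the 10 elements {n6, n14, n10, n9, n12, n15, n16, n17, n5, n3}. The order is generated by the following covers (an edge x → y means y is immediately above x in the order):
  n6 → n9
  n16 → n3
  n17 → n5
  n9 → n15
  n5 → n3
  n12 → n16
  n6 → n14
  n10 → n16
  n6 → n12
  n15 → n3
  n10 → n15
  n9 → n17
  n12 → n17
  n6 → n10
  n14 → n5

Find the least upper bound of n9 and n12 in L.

Common upper bounds of {n9, n12}: n17, n3, n5.
The least among these is n17.

n17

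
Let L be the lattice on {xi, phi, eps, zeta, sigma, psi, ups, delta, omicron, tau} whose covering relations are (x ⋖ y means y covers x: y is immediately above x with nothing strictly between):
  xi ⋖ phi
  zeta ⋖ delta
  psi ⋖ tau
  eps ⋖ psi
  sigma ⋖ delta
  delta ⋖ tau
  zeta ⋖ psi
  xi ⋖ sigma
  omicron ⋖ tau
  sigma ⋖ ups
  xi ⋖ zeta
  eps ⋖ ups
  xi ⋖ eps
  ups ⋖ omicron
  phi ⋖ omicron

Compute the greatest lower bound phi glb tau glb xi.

Common lower bounds of {phi, tau, xi}: xi.
The greatest among these is xi.

xi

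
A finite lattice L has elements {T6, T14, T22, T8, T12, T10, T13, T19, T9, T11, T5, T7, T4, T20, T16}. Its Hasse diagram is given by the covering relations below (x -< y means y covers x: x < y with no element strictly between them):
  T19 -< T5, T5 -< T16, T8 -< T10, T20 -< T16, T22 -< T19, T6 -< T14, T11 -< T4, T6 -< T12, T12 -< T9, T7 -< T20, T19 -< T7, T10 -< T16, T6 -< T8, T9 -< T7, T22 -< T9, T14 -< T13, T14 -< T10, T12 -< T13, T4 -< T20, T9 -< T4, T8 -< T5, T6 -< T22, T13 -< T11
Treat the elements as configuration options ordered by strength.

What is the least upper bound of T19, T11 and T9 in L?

T20

Common upper bounds of {T19, T11, T9}: T16, T20.
The least among these is T20.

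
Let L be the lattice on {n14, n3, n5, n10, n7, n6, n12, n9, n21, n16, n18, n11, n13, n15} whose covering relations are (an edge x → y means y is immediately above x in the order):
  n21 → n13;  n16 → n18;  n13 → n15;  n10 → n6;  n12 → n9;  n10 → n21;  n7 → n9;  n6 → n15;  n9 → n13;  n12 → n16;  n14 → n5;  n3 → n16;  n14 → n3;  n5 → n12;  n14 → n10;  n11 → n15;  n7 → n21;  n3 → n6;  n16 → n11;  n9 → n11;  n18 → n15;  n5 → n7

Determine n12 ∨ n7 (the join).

Common upper bounds of {n12, n7}: n11, n13, n15, n9.
The least among these is n9.

n9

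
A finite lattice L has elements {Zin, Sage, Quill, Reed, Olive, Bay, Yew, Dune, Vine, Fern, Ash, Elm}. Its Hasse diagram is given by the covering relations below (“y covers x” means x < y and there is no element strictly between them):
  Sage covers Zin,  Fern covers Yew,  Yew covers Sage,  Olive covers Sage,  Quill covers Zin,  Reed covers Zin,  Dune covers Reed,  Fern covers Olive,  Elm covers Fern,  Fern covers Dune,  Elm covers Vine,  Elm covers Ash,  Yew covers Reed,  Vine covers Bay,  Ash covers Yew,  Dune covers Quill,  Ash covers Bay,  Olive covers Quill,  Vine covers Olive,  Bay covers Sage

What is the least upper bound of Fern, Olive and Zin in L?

Common upper bounds of {Fern, Olive, Zin}: Elm, Fern.
The least among these is Fern.

Fern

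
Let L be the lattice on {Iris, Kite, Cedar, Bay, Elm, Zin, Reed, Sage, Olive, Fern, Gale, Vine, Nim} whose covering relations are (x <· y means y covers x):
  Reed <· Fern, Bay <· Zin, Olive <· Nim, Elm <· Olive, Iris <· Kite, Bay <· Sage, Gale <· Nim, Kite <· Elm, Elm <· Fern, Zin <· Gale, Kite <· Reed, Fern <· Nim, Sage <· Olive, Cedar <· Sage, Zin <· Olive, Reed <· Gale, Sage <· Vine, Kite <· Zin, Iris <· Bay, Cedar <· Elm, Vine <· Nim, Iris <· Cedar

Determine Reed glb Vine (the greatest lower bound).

Iris

Common lower bounds of {Reed, Vine}: Iris.
The greatest among these is Iris.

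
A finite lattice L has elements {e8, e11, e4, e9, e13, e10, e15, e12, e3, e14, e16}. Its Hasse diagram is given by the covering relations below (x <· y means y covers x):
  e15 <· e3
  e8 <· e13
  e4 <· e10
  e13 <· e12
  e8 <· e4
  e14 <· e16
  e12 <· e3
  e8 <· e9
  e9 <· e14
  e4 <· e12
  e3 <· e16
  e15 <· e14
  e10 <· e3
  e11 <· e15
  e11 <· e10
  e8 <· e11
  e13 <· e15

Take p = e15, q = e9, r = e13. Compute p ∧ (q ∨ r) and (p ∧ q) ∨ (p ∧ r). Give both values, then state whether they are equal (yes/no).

e15; e13; no

q ∨ r = e14, so p ∧ (q ∨ r) = e15 ∧ e14 = e15.
p ∧ q = e8 and p ∧ r = e13, so (p ∧ q) ∨ (p ∧ r) = e8 ∨ e13 = e13.
Equal: no.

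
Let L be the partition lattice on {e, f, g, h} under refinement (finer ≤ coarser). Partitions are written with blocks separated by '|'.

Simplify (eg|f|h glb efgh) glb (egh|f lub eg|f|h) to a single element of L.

eg|f|h

eg|f|h ∧ efgh = eg|f|h
egh|f ∨ eg|f|h = egh|f
eg|f|h ∧ egh|f = eg|f|h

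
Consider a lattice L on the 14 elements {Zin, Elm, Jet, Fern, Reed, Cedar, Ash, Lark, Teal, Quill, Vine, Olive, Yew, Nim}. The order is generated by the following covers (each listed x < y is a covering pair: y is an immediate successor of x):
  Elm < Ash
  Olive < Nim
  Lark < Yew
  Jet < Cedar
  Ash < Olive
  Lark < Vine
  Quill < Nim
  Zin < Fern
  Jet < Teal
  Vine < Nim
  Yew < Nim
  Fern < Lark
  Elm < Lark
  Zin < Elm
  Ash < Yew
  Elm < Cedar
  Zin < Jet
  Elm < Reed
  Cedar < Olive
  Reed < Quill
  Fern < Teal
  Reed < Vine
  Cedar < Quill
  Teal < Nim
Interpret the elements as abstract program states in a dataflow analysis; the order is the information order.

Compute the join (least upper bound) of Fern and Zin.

Common upper bounds of {Fern, Zin}: Fern, Lark, Nim, Teal, Vine, Yew.
The least among these is Fern.

Fern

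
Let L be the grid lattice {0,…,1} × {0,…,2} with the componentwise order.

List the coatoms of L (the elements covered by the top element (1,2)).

The coatoms are exactly the elements covered by (1,2): (0,2), (1,1).

(0,2), (1,1)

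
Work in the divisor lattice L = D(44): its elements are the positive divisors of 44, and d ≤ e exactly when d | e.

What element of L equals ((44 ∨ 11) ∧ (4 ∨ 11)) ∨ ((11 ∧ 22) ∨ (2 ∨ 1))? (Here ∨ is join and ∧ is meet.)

44

44 ∨ 11 = 44
4 ∨ 11 = 44
44 ∧ 44 = 44
11 ∧ 22 = 11
2 ∨ 1 = 2
11 ∨ 2 = 22
44 ∨ 22 = 44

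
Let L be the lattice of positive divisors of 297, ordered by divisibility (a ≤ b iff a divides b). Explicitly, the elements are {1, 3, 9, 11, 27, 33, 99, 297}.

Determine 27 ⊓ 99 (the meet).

Common lower bounds of {27, 99}: 1, 3, 9.
The greatest among these is 9.

9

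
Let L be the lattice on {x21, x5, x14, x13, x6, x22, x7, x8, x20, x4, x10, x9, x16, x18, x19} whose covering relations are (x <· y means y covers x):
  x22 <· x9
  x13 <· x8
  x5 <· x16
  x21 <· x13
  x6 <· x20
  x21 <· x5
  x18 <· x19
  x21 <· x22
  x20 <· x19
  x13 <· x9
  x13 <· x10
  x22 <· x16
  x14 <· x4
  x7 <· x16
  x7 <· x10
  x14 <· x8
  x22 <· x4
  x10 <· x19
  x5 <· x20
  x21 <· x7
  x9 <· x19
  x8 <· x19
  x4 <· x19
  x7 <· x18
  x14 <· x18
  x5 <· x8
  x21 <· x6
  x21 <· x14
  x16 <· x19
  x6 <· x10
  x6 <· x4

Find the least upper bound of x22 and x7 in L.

Common upper bounds of {x22, x7}: x16, x19.
The least among these is x16.

x16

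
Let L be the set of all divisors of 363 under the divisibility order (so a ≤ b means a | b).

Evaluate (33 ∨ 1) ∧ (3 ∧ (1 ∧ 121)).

33 ∨ 1 = 33
1 ∧ 121 = 1
3 ∧ 1 = 1
33 ∧ 1 = 1

1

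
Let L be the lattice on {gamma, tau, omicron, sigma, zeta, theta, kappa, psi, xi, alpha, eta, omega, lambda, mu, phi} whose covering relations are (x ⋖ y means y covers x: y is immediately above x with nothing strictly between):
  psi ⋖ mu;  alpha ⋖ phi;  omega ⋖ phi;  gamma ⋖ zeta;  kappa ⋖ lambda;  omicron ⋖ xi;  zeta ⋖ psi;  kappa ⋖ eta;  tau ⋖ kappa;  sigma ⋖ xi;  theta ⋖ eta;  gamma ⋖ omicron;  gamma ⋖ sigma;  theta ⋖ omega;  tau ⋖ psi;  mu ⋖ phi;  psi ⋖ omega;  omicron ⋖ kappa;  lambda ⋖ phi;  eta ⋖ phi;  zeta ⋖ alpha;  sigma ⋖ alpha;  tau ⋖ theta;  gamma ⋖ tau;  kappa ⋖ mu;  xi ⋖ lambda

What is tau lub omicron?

Common upper bounds of {tau, omicron}: eta, kappa, lambda, mu, phi.
The least among these is kappa.

kappa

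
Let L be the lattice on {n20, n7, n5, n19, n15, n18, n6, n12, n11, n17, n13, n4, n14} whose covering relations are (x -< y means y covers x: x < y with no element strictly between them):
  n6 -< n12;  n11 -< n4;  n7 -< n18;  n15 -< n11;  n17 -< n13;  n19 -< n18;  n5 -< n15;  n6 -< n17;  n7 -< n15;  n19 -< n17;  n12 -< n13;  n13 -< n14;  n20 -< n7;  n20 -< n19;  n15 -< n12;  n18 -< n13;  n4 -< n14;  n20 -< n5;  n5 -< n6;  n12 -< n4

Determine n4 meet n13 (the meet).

Common lower bounds of {n4, n13}: n12, n15, n20, n5, n6, n7.
The greatest among these is n12.

n12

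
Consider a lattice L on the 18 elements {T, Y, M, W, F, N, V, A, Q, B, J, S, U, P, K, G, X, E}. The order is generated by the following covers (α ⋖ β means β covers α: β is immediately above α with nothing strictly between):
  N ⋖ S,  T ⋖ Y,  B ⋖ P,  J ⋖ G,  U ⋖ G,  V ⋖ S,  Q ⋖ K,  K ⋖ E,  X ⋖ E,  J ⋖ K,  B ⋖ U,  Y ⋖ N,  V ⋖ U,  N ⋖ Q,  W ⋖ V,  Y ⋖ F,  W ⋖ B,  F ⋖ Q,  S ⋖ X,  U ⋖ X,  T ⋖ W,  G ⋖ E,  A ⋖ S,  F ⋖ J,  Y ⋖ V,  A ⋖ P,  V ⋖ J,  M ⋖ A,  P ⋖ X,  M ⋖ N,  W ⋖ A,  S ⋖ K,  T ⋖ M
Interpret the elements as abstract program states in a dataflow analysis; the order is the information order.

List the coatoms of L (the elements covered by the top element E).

G, K, X

The coatoms are exactly the elements covered by E: G, K, X.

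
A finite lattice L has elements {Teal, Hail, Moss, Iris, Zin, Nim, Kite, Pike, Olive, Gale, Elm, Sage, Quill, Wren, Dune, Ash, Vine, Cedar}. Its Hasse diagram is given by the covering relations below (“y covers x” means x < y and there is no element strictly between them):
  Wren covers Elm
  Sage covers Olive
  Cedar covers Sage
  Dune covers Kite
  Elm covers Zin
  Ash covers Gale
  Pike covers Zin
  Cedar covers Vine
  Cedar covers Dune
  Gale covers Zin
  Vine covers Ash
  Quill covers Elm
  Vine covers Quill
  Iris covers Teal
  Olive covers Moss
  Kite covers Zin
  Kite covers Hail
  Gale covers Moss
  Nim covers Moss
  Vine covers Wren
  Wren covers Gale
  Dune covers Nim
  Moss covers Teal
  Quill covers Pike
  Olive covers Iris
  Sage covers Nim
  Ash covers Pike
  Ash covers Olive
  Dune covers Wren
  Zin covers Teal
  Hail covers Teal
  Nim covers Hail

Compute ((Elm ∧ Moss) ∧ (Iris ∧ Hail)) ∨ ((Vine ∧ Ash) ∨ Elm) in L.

Elm ∧ Moss = Teal
Iris ∧ Hail = Teal
Teal ∧ Teal = Teal
Vine ∧ Ash = Ash
Ash ∨ Elm = Vine
Teal ∨ Vine = Vine

Vine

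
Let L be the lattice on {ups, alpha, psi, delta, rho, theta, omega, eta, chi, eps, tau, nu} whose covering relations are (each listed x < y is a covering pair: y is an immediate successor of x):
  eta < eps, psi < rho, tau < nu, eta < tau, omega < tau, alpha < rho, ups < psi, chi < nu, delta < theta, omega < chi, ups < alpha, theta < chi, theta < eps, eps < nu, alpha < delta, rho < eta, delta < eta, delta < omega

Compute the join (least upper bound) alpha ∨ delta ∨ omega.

Common upper bounds of {alpha, delta, omega}: chi, nu, omega, tau.
The least among these is omega.

omega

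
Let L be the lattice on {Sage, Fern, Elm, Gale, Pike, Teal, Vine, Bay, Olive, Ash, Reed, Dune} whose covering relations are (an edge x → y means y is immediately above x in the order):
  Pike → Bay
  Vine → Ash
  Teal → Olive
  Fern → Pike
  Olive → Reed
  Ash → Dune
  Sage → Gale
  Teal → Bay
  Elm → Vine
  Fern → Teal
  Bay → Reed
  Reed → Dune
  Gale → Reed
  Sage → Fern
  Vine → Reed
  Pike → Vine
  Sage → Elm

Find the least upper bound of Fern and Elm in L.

Common upper bounds of {Fern, Elm}: Ash, Dune, Reed, Vine.
The least among these is Vine.

Vine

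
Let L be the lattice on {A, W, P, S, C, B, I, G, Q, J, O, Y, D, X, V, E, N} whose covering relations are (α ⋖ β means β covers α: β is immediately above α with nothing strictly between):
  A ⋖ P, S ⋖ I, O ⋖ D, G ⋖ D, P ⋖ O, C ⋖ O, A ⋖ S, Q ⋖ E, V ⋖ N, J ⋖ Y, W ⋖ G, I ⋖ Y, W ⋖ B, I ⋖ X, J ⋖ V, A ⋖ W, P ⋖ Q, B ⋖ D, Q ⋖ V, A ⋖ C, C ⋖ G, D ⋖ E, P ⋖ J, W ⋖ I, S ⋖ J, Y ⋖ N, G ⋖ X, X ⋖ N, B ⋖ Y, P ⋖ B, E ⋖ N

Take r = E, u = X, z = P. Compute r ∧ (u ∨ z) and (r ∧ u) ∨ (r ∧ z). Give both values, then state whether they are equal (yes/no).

u ∨ z = N, so r ∧ (u ∨ z) = E ∧ N = E.
r ∧ u = G and r ∧ z = P, so (r ∧ u) ∨ (r ∧ z) = G ∨ P = D.
Equal: no.

E; D; no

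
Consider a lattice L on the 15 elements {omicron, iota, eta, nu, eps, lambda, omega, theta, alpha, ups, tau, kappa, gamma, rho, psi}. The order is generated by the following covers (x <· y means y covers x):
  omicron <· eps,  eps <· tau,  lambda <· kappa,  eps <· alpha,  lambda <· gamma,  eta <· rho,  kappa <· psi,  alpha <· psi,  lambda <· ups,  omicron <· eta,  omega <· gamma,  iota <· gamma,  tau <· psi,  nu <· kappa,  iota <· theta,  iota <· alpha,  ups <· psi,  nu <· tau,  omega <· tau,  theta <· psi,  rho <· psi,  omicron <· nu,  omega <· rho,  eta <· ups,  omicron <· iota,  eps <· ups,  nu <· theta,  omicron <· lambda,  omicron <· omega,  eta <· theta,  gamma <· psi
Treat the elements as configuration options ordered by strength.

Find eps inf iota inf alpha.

Common lower bounds of {eps, iota, alpha}: omicron.
The greatest among these is omicron.

omicron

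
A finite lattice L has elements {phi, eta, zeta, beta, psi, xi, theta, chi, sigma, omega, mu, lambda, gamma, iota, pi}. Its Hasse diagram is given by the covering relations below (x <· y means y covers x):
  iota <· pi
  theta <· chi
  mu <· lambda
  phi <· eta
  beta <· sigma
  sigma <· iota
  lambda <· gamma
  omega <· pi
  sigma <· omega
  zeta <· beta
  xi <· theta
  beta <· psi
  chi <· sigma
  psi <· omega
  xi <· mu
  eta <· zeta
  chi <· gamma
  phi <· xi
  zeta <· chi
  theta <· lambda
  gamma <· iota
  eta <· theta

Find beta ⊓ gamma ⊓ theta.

eta

Common lower bounds of {beta, gamma, theta}: eta, phi.
The greatest among these is eta.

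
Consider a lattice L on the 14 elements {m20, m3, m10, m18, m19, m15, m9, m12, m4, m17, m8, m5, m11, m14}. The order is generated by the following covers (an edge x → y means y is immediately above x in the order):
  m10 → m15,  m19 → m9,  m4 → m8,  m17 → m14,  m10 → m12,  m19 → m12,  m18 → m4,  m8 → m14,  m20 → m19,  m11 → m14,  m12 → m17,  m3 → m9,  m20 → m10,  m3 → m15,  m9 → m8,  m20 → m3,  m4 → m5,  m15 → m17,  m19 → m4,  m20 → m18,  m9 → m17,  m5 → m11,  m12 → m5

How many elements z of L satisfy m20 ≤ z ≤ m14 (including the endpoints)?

14

The interval [m20, m14] = {m10, m11, m12, m14, m15, m17, m18, m19, m20, m3, m4, m5, m8, m9}, which has 14 elements.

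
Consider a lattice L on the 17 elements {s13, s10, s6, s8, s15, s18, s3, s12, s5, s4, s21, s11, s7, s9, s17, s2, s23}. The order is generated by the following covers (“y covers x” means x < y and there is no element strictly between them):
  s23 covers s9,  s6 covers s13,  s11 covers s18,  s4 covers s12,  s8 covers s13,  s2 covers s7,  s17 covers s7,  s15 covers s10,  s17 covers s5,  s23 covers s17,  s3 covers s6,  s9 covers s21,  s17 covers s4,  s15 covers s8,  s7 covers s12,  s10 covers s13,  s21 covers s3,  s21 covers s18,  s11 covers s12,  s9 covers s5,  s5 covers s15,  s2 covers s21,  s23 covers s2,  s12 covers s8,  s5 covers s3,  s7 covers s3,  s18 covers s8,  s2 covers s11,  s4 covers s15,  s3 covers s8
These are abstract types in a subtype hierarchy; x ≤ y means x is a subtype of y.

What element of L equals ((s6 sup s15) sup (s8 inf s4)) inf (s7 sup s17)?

s6 ∨ s15 = s5
s8 ∧ s4 = s8
s5 ∨ s8 = s5
s7 ∨ s17 = s17
s5 ∧ s17 = s5

s5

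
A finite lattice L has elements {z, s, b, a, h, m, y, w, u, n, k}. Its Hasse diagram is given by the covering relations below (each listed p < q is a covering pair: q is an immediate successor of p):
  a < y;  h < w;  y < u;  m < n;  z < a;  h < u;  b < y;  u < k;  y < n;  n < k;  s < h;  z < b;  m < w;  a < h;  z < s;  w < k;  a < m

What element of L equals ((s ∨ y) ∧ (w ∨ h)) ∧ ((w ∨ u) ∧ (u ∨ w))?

h

s ∨ y = u
w ∨ h = w
u ∧ w = h
w ∨ u = k
u ∨ w = k
k ∧ k = k
h ∧ k = h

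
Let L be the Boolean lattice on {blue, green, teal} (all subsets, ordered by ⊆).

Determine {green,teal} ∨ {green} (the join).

Common upper bounds of {{green,teal}, {green}}: {blue,green,teal}, {green,teal}.
The least among these is {green,teal}.

{green,teal}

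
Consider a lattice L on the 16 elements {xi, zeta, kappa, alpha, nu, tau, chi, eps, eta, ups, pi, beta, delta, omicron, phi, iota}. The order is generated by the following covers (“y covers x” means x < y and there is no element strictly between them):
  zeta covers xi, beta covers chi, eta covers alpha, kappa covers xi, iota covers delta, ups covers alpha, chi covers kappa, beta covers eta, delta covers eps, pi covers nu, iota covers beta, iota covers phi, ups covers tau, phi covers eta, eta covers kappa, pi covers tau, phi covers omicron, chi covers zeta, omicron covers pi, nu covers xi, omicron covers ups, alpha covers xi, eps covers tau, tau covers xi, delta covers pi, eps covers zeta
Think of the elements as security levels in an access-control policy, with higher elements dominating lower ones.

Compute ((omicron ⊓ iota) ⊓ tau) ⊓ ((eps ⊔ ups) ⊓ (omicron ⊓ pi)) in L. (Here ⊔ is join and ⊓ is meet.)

omicron ∧ iota = omicron
omicron ∧ tau = tau
eps ∨ ups = iota
omicron ∧ pi = pi
iota ∧ pi = pi
tau ∧ pi = tau

tau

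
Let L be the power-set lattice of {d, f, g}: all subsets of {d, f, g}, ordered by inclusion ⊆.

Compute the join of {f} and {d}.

{d,f}

Under ⊆, join is union: {f} ∪ {d} = {d,f}.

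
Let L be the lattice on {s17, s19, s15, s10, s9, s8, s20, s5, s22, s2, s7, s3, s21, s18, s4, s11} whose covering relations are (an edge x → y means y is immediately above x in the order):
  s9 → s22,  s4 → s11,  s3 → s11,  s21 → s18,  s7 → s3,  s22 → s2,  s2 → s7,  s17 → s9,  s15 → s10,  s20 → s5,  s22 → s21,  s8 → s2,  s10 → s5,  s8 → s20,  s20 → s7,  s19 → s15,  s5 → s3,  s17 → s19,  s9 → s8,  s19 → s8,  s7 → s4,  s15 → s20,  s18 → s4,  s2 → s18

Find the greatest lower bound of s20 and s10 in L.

s15

Common lower bounds of {s20, s10}: s15, s17, s19.
The greatest among these is s15.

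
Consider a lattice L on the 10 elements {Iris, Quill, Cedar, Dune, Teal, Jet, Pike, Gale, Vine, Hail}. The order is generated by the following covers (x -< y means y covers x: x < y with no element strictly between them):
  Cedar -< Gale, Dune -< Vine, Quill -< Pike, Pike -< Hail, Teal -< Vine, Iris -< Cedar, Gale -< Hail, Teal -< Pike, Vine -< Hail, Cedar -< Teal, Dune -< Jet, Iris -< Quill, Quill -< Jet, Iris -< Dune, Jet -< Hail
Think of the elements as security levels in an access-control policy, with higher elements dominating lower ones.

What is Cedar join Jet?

Hail

Common upper bounds of {Cedar, Jet}: Hail.
The least among these is Hail.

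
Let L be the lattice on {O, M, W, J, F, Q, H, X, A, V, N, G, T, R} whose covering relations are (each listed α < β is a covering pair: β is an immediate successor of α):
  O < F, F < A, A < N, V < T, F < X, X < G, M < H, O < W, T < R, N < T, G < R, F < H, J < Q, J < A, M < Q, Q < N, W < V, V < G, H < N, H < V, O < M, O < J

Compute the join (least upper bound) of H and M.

H

Common upper bounds of {H, M}: G, H, N, R, T, V.
The least among these is H.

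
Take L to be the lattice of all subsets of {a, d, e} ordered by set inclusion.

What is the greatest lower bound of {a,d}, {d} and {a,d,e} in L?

Under ⊆, meet is intersection: {a,d} ∩ {d} ∩ {a,d,e} = {d}.

{d}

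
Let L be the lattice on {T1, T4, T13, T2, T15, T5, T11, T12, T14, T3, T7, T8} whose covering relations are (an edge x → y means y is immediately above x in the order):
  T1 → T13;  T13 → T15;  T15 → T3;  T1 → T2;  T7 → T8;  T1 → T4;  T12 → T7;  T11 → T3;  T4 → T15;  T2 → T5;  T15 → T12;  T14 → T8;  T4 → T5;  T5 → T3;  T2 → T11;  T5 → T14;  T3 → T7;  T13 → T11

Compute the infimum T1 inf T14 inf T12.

Common lower bounds of {T1, T14, T12}: T1.
The greatest among these is T1.

T1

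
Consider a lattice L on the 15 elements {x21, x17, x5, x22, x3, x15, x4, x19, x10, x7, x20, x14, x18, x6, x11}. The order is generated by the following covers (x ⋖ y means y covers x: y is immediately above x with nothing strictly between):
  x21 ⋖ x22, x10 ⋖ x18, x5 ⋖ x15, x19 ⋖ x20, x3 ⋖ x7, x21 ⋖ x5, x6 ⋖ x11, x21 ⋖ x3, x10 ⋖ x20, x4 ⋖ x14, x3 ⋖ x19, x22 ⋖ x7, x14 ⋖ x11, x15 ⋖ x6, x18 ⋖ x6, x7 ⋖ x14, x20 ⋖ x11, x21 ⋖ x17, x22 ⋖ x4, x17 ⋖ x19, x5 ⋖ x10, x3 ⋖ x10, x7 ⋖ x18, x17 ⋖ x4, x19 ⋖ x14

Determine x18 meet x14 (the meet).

Common lower bounds of {x18, x14}: x21, x22, x3, x7.
The greatest among these is x7.

x7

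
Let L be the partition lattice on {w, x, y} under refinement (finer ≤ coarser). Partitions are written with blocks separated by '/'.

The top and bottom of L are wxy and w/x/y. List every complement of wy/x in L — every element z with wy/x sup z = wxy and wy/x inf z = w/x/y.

w/xy, wx/y

Need z with wy/x ∨ z = wxy and wy/x ∧ z = w/x/y.
Checking each element gives: w/xy, wx/y.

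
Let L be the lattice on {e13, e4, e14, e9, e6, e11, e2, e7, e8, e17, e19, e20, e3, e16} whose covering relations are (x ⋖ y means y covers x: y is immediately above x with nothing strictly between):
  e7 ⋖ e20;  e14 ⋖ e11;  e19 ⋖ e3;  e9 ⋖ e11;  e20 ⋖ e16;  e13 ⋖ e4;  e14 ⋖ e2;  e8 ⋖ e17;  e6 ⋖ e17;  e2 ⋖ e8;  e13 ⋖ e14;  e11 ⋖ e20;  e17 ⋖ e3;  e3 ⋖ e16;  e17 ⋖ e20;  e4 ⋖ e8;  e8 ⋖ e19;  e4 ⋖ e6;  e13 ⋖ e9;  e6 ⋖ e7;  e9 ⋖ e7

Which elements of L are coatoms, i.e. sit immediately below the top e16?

e20, e3

The coatoms are exactly the elements covered by e16: e20, e3.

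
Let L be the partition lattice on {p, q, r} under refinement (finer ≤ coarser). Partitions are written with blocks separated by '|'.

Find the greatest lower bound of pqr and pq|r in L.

pq|r

The meet (common refinement) of pqr and pq|r intersects blocks pairwise, giving pq|r.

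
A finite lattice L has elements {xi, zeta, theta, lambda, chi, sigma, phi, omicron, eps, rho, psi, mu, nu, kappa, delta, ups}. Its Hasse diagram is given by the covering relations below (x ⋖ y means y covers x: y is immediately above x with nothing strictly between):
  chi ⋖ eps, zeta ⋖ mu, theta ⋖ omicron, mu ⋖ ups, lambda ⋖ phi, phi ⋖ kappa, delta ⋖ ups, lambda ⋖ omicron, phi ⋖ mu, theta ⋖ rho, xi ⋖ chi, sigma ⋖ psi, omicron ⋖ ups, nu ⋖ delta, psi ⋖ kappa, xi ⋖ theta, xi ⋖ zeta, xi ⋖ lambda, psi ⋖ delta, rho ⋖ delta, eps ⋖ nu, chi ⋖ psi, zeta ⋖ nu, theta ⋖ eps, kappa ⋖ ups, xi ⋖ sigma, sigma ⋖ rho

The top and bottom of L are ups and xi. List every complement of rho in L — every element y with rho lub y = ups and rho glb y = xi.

lambda, mu, phi

Need y with rho ∨ y = ups and rho ∧ y = xi.
Checking each element gives: lambda, mu, phi.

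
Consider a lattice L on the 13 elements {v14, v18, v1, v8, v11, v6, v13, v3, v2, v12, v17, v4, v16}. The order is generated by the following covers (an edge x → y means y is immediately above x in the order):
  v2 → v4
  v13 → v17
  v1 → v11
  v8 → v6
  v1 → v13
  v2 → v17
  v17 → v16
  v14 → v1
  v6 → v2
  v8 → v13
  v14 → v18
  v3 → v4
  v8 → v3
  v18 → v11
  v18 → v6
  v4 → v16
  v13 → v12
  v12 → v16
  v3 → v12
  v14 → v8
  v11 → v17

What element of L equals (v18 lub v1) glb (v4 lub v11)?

v18 ∨ v1 = v11
v4 ∨ v11 = v16
v11 ∧ v16 = v11

v11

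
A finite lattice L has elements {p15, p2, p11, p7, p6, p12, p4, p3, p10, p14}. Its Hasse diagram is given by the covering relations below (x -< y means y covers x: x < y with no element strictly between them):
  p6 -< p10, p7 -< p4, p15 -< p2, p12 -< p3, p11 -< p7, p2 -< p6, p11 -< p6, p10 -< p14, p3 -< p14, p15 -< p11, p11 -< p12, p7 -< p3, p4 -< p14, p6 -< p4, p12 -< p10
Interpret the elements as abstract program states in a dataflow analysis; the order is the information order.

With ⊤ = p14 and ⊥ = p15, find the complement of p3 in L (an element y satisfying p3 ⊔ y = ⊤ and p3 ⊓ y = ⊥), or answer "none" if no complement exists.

Need y with p3 ∨ y = p14 and p3 ∧ y = p15.
Checking each element gives: p2.

p2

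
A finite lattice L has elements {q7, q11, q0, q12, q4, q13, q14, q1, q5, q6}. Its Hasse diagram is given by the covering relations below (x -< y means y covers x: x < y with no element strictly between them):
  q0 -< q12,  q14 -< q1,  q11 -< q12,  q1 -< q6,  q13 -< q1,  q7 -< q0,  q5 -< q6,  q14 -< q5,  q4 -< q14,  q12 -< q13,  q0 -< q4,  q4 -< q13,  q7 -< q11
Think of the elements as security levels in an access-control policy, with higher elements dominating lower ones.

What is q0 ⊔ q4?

Common upper bounds of {q0, q4}: q1, q13, q14, q4, q5, q6.
The least among these is q4.

q4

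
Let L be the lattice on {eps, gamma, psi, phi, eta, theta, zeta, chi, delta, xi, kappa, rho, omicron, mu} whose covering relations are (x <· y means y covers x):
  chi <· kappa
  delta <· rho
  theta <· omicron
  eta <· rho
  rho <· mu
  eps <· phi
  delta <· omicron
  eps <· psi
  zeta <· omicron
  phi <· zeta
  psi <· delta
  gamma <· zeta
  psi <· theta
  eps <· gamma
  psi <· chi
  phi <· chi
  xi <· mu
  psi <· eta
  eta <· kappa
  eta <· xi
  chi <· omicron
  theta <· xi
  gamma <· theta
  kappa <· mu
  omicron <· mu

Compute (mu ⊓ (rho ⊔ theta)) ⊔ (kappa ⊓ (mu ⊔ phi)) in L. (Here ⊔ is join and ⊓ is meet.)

mu

rho ∨ theta = mu
mu ∧ mu = mu
mu ∨ phi = mu
kappa ∧ mu = kappa
mu ∨ kappa = mu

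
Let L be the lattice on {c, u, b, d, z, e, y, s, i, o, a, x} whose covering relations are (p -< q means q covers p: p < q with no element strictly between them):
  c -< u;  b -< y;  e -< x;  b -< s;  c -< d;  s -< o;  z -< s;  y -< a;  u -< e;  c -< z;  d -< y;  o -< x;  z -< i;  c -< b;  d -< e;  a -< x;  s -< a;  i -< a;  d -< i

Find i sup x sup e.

Common upper bounds of {i, x, e}: x.
The least among these is x.

x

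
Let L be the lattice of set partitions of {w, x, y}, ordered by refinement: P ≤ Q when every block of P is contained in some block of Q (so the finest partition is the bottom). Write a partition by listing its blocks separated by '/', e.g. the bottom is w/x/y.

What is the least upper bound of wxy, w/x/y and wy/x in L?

The join of wxy, w/x/y, wy/x merges any blocks that overlap across the partitions, giving wxy.

wxy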